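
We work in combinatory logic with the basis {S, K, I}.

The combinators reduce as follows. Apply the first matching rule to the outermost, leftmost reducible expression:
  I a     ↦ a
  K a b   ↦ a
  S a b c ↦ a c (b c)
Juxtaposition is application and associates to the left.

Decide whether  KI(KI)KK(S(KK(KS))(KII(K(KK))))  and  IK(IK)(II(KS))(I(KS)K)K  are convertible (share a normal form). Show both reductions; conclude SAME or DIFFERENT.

Term A:
  start: KI(KI)KK(S(KK(KS))(KII(K(KK))))
  →1  IKK(S(KK(KS))(KII(K(KK))))
  →2  KK(S(KK(KS))(KII(K(KK))))
  →3  K

Term B:
  start: IK(IK)(II(KS))(I(KS)K)K
  →1  K(IK)(II(KS))(I(KS)K)K
  →2  IK(I(KS)K)K
  →3  K(I(KS)K)K
  →4  I(KS)K
  →5  KSK
  →6  S

Answer: DIFFERENT — A ⇓ K, B ⇓ S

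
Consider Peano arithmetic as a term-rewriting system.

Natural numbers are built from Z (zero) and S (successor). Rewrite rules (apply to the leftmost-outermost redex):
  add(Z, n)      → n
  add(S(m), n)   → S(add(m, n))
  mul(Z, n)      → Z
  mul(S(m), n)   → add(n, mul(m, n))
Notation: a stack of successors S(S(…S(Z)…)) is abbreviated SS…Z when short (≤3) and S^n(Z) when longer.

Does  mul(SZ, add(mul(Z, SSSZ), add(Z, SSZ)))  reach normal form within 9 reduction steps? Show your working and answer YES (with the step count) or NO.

  start: mul(SZ, add(mul(Z, SSSZ), add(Z, SSZ)))
  [1] add(add(mul(Z, SSSZ), add(Z, SSZ)), mul(Z, add(mul(Z, SSSZ), add(Z, SSZ))))
  [2] add(add(Z, add(Z, SSZ)), mul(Z, add(mul(Z, SSSZ), add(Z, SSZ))))
  [3] add(add(Z, SSZ), mul(Z, add(mul(Z, SSSZ), add(Z, SSZ))))
  [4] add(SSZ, mul(Z, add(mul(Z, SSSZ), add(Z, SSZ))))
  [5] S(add(SZ, mul(Z, add(mul(Z, SSSZ), add(Z, SSZ)))))
  [6] S(S(add(Z, mul(Z, add(mul(Z, SSSZ), add(Z, SSZ))))))
  [7] S(S(mul(Z, add(mul(Z, SSSZ), add(Z, SSZ)))))
  [8] SSZ

Answer: YES — reaches normal form SSZ in 8 ≤ 9 steps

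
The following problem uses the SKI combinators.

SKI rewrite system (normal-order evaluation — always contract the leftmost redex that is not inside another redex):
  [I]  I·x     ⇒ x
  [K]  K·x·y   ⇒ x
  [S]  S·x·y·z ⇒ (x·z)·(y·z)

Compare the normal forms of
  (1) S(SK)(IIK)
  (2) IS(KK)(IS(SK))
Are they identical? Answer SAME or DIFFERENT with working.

Answer: DIFFERENT — A ⇓ S(SK)K, B ⇓ S(KK)(S(SK))

Derivation:
Term A:
  start: S(SK)(IIK)
  →1  S(SK)(IK)
  →2  S(SK)K

Term B:
  start: IS(KK)(IS(SK))
  →1  S(KK)(IS(SK))
  →2  S(KK)(S(SK))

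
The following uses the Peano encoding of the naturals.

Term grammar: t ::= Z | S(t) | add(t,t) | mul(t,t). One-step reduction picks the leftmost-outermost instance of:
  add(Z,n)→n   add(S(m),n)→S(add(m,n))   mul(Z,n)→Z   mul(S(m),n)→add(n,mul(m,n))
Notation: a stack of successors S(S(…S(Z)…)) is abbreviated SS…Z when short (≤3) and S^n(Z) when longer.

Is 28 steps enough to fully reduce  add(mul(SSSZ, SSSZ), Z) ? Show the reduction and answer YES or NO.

  start: add(mul(SSSZ, SSSZ), Z)
  step 1: add(add(SSSZ, mul(SSZ, SSSZ)), Z)
  step 2: add(S(add(SSZ, mul(SSZ, SSSZ))), Z)
  step 3: S(add(add(SSZ, mul(SSZ, SSSZ)), Z))
  step 4: S(add(S(add(SZ, mul(SSZ, SSSZ))), Z))
  step 5: S(S(add(add(SZ, mul(SSZ, SSSZ)), Z)))
  step 6: S(S(add(S(add(Z, mul(SSZ, SSSZ))), Z)))
  step 7: S(S(S(add(add(Z, mul(SSZ, SSSZ)), Z))))
  step 8: S(S(S(add(mul(SSZ, SSSZ), Z))))
  step 9: S(S(S(add(add(SSSZ, mul(SZ, SSSZ)), Z))))
  step 10: S(S(S(add(S(add(SSZ, mul(SZ, SSSZ))), Z))))
  step 11: S(S(S(S(add(add(SSZ, mul(SZ, SSSZ)), Z)))))
  step 12: S(S(S(S(add(S(add(SZ, mul(SZ, SSSZ))), Z)))))
  step 13: S(S(S(S(S(add(add(SZ, mul(SZ, SSSZ)), Z))))))
  step 14: S(S(S(S(S(add(S(add(Z, mul(SZ, SSSZ))), Z))))))
  step 15: S(S(S(S(S(S(add(add(Z, mul(SZ, SSSZ)), Z)))))))
  step 16: S(S(S(S(S(S(add(mul(SZ, SSSZ), Z)))))))
  step 17: S(S(S(S(S(S(add(add(SSSZ, mul(Z, SSSZ)), Z)))))))
  step 18: S(S(S(S(S(S(add(S(add(SSZ, mul(Z, SSSZ))), Z)))))))
  step 19: S(S(S(S(S(S(S(add(add(SSZ, mul(Z, SSSZ)), Z))))))))
  step 20: S(S(S(S(S(S(S(add(S(add(SZ, mul(Z, SSSZ))), Z))))))))
  step 21: S(S(S(S(S(S(S(S(add(add(SZ, mul(Z, SSSZ)), Z)))))))))
  step 22: S(S(S(S(S(S(S(S(add(S(add(Z, mul(Z, SSSZ))), Z)))))))))
  step 23: S(S(S(S(S(S(S(S(S(add(add(Z, mul(Z, SSSZ)), Z))))))))))
  step 24: S(S(S(S(S(S(S(S(S(add(mul(Z, SSSZ), Z))))))))))
  step 25: S(S(S(S(S(S(S(S(S(add(Z, Z))))))))))
  step 26: S^9(Z)

Answer: YES — reaches normal form S^9(Z) in 26 ≤ 28 steps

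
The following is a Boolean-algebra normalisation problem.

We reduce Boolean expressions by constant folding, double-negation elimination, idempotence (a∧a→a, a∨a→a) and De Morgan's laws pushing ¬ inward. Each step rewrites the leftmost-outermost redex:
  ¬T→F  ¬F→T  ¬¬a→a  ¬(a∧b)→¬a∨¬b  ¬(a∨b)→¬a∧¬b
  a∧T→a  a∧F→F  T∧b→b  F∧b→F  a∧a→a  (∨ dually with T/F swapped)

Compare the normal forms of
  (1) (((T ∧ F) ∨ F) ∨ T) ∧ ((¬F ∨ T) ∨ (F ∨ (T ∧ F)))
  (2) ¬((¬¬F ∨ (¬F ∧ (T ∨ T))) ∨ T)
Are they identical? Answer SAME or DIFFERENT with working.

Term A:
  start: (((T ∧ F) ∨ F) ∨ T) ∧ ((¬F ∨ T) ∨ (F ∨ (T ∧ F)))
  [1] T ∧ ((¬F ∨ T) ∨ (F ∨ (T ∧ F)))
  [2] (¬F ∨ T) ∨ (F ∨ (T ∧ F))
  [3] T ∨ (F ∨ (T ∧ F))
  [4] T

Term B:
  start: ¬((¬¬F ∨ (¬F ∧ (T ∨ T))) ∨ T)
  [1] ¬(¬¬F ∨ (¬F ∧ (T ∨ T))) ∧ ¬T
  [2] (¬¬¬F ∧ ¬(¬F ∧ (T ∨ T))) ∧ ¬T
  [3] (¬F ∧ ¬(¬F ∧ (T ∨ T))) ∧ ¬T
  [4] (T ∧ ¬(¬F ∧ (T ∨ T))) ∧ ¬T
  [5] ¬(¬F ∧ (T ∨ T)) ∧ ¬T
  [6] (¬¬F ∨ ¬(T ∨ T)) ∧ ¬T
  [7] (F ∨ ¬(T ∨ T)) ∧ ¬T
  [8] ¬(T ∨ T) ∧ ¬T
  [9] (¬T ∧ ¬T) ∧ ¬T
  [10] ¬T ∧ ¬T
  [11] ¬T
  [12] F

Answer: DIFFERENT — A ⇓ T, B ⇓ F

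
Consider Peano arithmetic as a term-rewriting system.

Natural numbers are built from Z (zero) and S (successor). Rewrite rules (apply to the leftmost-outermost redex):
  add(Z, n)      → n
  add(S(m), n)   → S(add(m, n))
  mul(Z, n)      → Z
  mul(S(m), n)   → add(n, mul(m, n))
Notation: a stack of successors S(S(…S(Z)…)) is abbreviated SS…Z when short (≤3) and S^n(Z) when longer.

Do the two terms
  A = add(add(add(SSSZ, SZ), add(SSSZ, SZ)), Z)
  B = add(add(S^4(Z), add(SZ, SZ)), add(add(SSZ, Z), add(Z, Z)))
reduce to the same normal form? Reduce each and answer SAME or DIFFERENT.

Answer: SAME — A ⇓ S^8(Z), B ⇓ S^8(Z)

Reduction:
Term A:
  start: add(add(add(SSSZ, SZ), add(SSSZ, SZ)), Z)
  step 1: add(add(S(add(SSZ, SZ)), add(SSSZ, SZ)), Z)
  step 2: add(S(add(add(SSZ, SZ), add(SSSZ, SZ))), Z)
  step 3: S(add(add(add(SSZ, SZ), add(SSSZ, SZ)), Z))
  step 4: S(add(add(S(add(SZ, SZ)), add(SSSZ, SZ)), Z))
  step 5: S(add(S(add(add(SZ, SZ), add(SSSZ, SZ))), Z))
  step 6: S(S(add(add(add(SZ, SZ), add(SSSZ, SZ)), Z)))
  step 7: S(S(add(add(S(add(Z, SZ)), add(SSSZ, SZ)), Z)))
  step 8: S(S(add(S(add(add(Z, SZ), add(SSSZ, SZ))), Z)))
  step 9: S(S(S(add(add(add(Z, SZ), add(SSSZ, SZ)), Z))))
  step 10: S(S(S(add(add(SZ, add(SSSZ, SZ)), Z))))
  step 11: S(S(S(add(S(add(Z, add(SSSZ, SZ))), Z))))
  step 12: S(S(S(S(add(add(Z, add(SSSZ, SZ)), Z)))))
  step 13: S(S(S(S(add(add(SSSZ, SZ), Z)))))
  step 14: S(S(S(S(add(S(add(SSZ, SZ)), Z)))))
  step 15: S(S(S(S(S(add(add(SSZ, SZ), Z))))))
  step 16: S(S(S(S(S(add(S(add(SZ, SZ)), Z))))))
  step 17: S(S(S(S(S(S(add(add(SZ, SZ), Z)))))))
  step 18: S(S(S(S(S(S(add(S(add(Z, SZ)), Z)))))))
  step 19: S(S(S(S(S(S(S(add(add(Z, SZ), Z))))))))
  step 20: S(S(S(S(S(S(S(add(SZ, Z))))))))
  step 21: S(S(S(S(S(S(S(S(add(Z, Z)))))))))
  step 22: S^8(Z)

Term B:
  start: add(add(S^4(Z), add(SZ, SZ)), add(add(SSZ, Z), add(Z, Z)))
  step 1: add(S(add(SSSZ, add(SZ, SZ))), add(add(SSZ, Z), add(Z, Z)))
  step 2: S(add(add(SSSZ, add(SZ, SZ)), add(add(SSZ, Z), add(Z, Z))))
  step 3: S(add(S(add(SSZ, add(SZ, SZ))), add(add(SSZ, Z), add(Z, Z))))
  step 4: S(S(add(add(SSZ, add(SZ, SZ)), add(add(SSZ, Z), add(Z, Z)))))
  step 5: S(S(add(S(add(SZ, add(SZ, SZ))), add(add(SSZ, Z), add(Z, Z)))))
  step 6: S(S(S(add(add(SZ, add(SZ, SZ)), add(add(SSZ, Z), add(Z, Z))))))
  step 7: S(S(S(add(S(add(Z, add(SZ, SZ))), add(add(SSZ, Z), add(Z, Z))))))
  step 8: S(S(S(S(add(add(Z, add(SZ, SZ)), add(add(SSZ, Z), add(Z, Z)))))))
  step 9: S(S(S(S(add(add(SZ, SZ), add(add(SSZ, Z), add(Z, Z)))))))
  step 10: S(S(S(S(add(S(add(Z, SZ)), add(add(SSZ, Z), add(Z, Z)))))))
  step 11: S(S(S(S(S(add(add(Z, SZ), add(add(SSZ, Z), add(Z, Z))))))))
  step 12: S(S(S(S(S(add(SZ, add(add(SSZ, Z), add(Z, Z))))))))
  step 13: S(S(S(S(S(S(add(Z, add(add(SSZ, Z), add(Z, Z)))))))))
  step 14: S(S(S(S(S(S(add(add(SSZ, Z), add(Z, Z))))))))
  step 15: S(S(S(S(S(S(add(S(add(SZ, Z)), add(Z, Z))))))))
  step 16: S(S(S(S(S(S(S(add(add(SZ, Z), add(Z, Z)))))))))
  step 17: S(S(S(S(S(S(S(add(S(add(Z, Z)), add(Z, Z)))))))))
  step 18: S(S(S(S(S(S(S(S(add(add(Z, Z), add(Z, Z))))))))))
  step 19: S(S(S(S(S(S(S(S(add(Z, add(Z, Z))))))))))
  step 20: S(S(S(S(S(S(S(S(add(Z, Z)))))))))
  step 21: S^8(Z)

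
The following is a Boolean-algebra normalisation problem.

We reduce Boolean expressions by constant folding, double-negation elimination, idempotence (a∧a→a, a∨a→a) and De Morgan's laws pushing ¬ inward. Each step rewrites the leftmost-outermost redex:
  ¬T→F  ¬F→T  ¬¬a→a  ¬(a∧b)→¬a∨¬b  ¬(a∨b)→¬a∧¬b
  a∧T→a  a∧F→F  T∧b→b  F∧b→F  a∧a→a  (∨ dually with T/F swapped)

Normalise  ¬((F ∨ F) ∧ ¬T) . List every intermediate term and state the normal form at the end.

  start: ¬((F ∨ F) ∧ ¬T)
  →1  ¬(F ∨ F) ∨ ¬¬T
  →2  (¬F ∧ ¬F) ∨ ¬¬T
  →3  ¬F ∨ ¬¬T
  →4  T ∨ ¬¬T
  →5  T

Answer: normal form = T  (in 5 steps)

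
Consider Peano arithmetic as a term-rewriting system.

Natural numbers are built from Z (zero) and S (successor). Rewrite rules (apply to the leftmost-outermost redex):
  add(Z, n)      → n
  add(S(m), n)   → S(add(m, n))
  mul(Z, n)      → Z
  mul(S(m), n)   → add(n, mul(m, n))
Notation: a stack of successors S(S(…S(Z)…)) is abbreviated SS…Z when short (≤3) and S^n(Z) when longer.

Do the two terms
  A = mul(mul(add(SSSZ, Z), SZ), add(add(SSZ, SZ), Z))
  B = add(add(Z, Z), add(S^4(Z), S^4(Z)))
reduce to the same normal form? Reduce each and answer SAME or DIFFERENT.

Answer: DIFFERENT — A ⇓ S^9(Z), B ⇓ S^8(Z)

Reduction:
Term A:
  start: mul(mul(add(SSSZ, Z), SZ), add(add(SSZ, SZ), Z))
  step 1: mul(mul(S(add(SSZ, Z)), SZ), add(add(SSZ, SZ), Z))
  step 2: mul(add(SZ, mul(add(SSZ, Z), SZ)), add(add(SSZ, SZ), Z))
  step 3: mul(S(add(Z, mul(add(SSZ, Z), SZ))), add(add(SSZ, SZ), Z))
  step 4: add(add(add(SSZ, SZ), Z), mul(add(Z, mul(add(SSZ, Z), SZ)), add(add(SSZ, SZ), Z)))
  step 5: add(add(S(add(SZ, SZ)), Z), mul(add(Z, mul(add(SSZ, Z), SZ)), add(add(SSZ, SZ), Z)))
  step 6: add(S(add(add(SZ, SZ), Z)), mul(add(Z, mul(add(SSZ, Z), SZ)), add(add(SSZ, SZ), Z)))
  step 7: S(add(add(add(SZ, SZ), Z), mul(add(Z, mul(add(SSZ, Z), SZ)), add(add(SSZ, SZ), Z))))
  step 8: S(add(add(S(add(Z, SZ)), Z), mul(add(Z, mul(add(SSZ, Z), SZ)), add(add(SSZ, SZ), Z))))
  step 9: S(add(S(add(add(Z, SZ), Z)), mul(add(Z, mul(add(SSZ, Z), SZ)), add(add(SSZ, SZ), Z))))
  step 10: S(S(add(add(add(Z, SZ), Z), mul(add(Z, mul(add(SSZ, Z), SZ)), add(add(SSZ, SZ), Z)))))
  step 11: S(S(add(add(SZ, Z), mul(add(Z, mul(add(SSZ, Z), SZ)), add(add(SSZ, SZ), Z)))))
  step 12: S(S(add(S(add(Z, Z)), mul(add(Z, mul(add(SSZ, Z), SZ)), add(add(SSZ, SZ), Z)))))
  step 13: S(S(S(add(add(Z, Z), mul(add(Z, mul(add(SSZ, Z), SZ)), add(add(SSZ, SZ), Z))))))
  step 14: S(S(S(add(Z, mul(add(Z, mul(add(SSZ, Z), SZ)), add(add(SSZ, SZ), Z))))))
  step 15: S(S(S(mul(add(Z, mul(add(SSZ, Z), SZ)), add(add(SSZ, SZ), Z)))))
  step 16: S(S(S(mul(mul(add(SSZ, Z), SZ), add(add(SSZ, SZ), Z)))))
  step 17: S(S(S(mul(mul(S(add(SZ, Z)), SZ), add(add(SSZ, SZ), Z)))))
  step 18: S(S(S(mul(add(SZ, mul(add(SZ, Z), SZ)), add(add(SSZ, SZ), Z)))))
  step 19: S(S(S(mul(S(add(Z, mul(add(SZ, Z), SZ))), add(add(SSZ, SZ), Z)))))
  step 20: S(S(S(add(add(add(SSZ, SZ), Z), mul(add(Z, mul(add(SZ, Z), SZ)), add(add(SSZ, SZ), Z))))))
  step 21: S(S(S(add(add(S(add(SZ, SZ)), Z), mul(add(Z, mul(add(SZ, Z), SZ)), add(add(SSZ, SZ), Z))))))
  step 22: S(S(S(add(S(add(add(SZ, SZ), Z)), mul(add(Z, mul(add(SZ, Z), SZ)), add(add(SSZ, SZ), Z))))))
  step 23: S(S(S(S(add(add(add(SZ, SZ), Z), mul(add(Z, mul(add(SZ, Z), SZ)), add(add(SSZ, SZ), Z)))))))
  step 24: S(S(S(S(add(add(S(add(Z, SZ)), Z), mul(add(Z, mul(add(SZ, Z), SZ)), add(add(SSZ, SZ), Z)))))))
  step 25: S(S(S(S(add(S(add(add(Z, SZ), Z)), mul(add(Z, mul(add(SZ, Z), SZ)), add(add(SSZ, SZ), Z)))))))
  step 26: S(S(S(S(S(add(add(add(Z, SZ), Z), mul(add(Z, mul(add(SZ, Z), SZ)), add(add(SSZ, SZ), Z))))))))
  step 27: S(S(S(S(S(add(add(SZ, Z), mul(add(Z, mul(add(SZ, Z), SZ)), add(add(SSZ, SZ), Z))))))))
  step 28: S(S(S(S(S(add(S(add(Z, Z)), mul(add(Z, mul(add(SZ, Z), SZ)), add(add(SSZ, SZ), Z))))))))
  step 29: S(S(S(S(S(S(add(add(Z, Z), mul(add(Z, mul(add(SZ, Z), SZ)), add(add(SSZ, SZ), Z)))))))))
  step 30: S(S(S(S(S(S(add(Z, mul(add(Z, mul(add(SZ, Z), SZ)), add(add(SSZ, SZ), Z)))))))))
  step 31: S(S(S(S(S(S(mul(add(Z, mul(add(SZ, Z), SZ)), add(add(SSZ, SZ), Z))))))))
  step 32: S(S(S(S(S(S(mul(mul(add(SZ, Z), SZ), add(add(SSZ, SZ), Z))))))))
  step 33: S(S(S(S(S(S(mul(mul(S(add(Z, Z)), SZ), add(add(SSZ, SZ), Z))))))))
  step 34: S(S(S(S(S(S(mul(add(SZ, mul(add(Z, Z), SZ)), add(add(SSZ, SZ), Z))))))))
  step 35: S(S(S(S(S(S(mul(S(add(Z, mul(add(Z, Z), SZ))), add(add(SSZ, SZ), Z))))))))
  step 36: S(S(S(S(S(S(add(add(add(SSZ, SZ), Z), mul(add(Z, mul(add(Z, Z), SZ)), add(add(SSZ, SZ), Z)))))))))
  step 37: S(S(S(S(S(S(add(add(S(add(SZ, SZ)), Z), mul(add(Z, mul(add(Z, Z), SZ)), add(add(SSZ, SZ), Z)))))))))
  step 38: S(S(S(S(S(S(add(S(add(add(SZ, SZ), Z)), mul(add(Z, mul(add(Z, Z), SZ)), add(add(SSZ, SZ), Z)))))))))
  step 39: S(S(S(S(S(S(S(add(add(add(SZ, SZ), Z), mul(add(Z, mul(add(Z, Z), SZ)), add(add(SSZ, SZ), Z))))))))))
  step 40: S(S(S(S(S(S(S(add(add(S(add(Z, SZ)), Z), mul(add(Z, mul(add(Z, Z), SZ)), add(add(SSZ, SZ), Z))))))))))
  step 41: S(S(S(S(S(S(S(add(S(add(add(Z, SZ), Z)), mul(add(Z, mul(add(Z, Z), SZ)), add(add(SSZ, SZ), Z))))))))))
  step 42: S(S(S(S(S(S(S(S(add(add(add(Z, SZ), Z), mul(add(Z, mul(add(Z, Z), SZ)), add(add(SSZ, SZ), Z)))))))))))
  step 43: S(S(S(S(S(S(S(S(add(add(SZ, Z), mul(add(Z, mul(add(Z, Z), SZ)), add(add(SSZ, SZ), Z)))))))))))
  step 44: S(S(S(S(S(S(S(S(add(S(add(Z, Z)), mul(add(Z, mul(add(Z, Z), SZ)), add(add(SSZ, SZ), Z)))))))))))
  step 45: S(S(S(S(S(S(S(S(S(add(add(Z, Z), mul(add(Z, mul(add(Z, Z), SZ)), add(add(SSZ, SZ), Z))))))))))))
  step 46: S(S(S(S(S(S(S(S(S(add(Z, mul(add(Z, mul(add(Z, Z), SZ)), add(add(SSZ, SZ), Z))))))))))))
  step 47: S(S(S(S(S(S(S(S(S(mul(add(Z, mul(add(Z, Z), SZ)), add(add(SSZ, SZ), Z)))))))))))
  step 48: S(S(S(S(S(S(S(S(S(mul(mul(add(Z, Z), SZ), add(add(SSZ, SZ), Z)))))))))))
  step 49: S(S(S(S(S(S(S(S(S(mul(mul(Z, SZ), add(add(SSZ, SZ), Z)))))))))))
  step 50: S(S(S(S(S(S(S(S(S(mul(Z, add(add(SSZ, SZ), Z)))))))))))
  step 51: S^9(Z)

Term B:
  start: add(add(Z, Z), add(S^4(Z), S^4(Z)))
  step 1: add(Z, add(S^4(Z), S^4(Z)))
  step 2: add(S^4(Z), S^4(Z))
  step 3: S(add(SSSZ, S^4(Z)))
  step 4: S(S(add(SSZ, S^4(Z))))
  step 5: S(S(S(add(SZ, S^4(Z)))))
  step 6: S(S(S(S(add(Z, S^4(Z))))))
  step 7: S^8(Z)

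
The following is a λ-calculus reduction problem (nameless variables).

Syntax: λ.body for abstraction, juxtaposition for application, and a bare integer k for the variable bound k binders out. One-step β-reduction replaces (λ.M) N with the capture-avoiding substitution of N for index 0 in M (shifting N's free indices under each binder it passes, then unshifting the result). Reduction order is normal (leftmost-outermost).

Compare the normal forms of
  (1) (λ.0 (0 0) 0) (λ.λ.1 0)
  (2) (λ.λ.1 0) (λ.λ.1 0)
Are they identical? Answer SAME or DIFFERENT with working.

Answer: SAME — A ⇓ λ.λ.1 0, B ⇓ λ.λ.1 0

Reduction:
Term A:
  start: (λ.0 (0 0) 0) (λ.λ.1 0)
  [1] (λ.λ.1 0) ((λ.λ.1 0) (λ.λ.1 0)) (λ.λ.1 0)
  [2] (λ.(λ.λ.1 0) (λ.λ.1 0) 0) (λ.λ.1 0)
  [3] (λ.λ.1 0) (λ.λ.1 0) (λ.λ.1 0)
  [4] (λ.(λ.λ.1 0) 0) (λ.λ.1 0)
  [5] (λ.λ.1 0) (λ.λ.1 0)
  [6] λ.(λ.λ.1 0) 0
  [7] λ.λ.1 0

Term B:
  start: (λ.λ.1 0) (λ.λ.1 0)
  [1] λ.(λ.λ.1 0) 0
  [2] λ.λ.1 0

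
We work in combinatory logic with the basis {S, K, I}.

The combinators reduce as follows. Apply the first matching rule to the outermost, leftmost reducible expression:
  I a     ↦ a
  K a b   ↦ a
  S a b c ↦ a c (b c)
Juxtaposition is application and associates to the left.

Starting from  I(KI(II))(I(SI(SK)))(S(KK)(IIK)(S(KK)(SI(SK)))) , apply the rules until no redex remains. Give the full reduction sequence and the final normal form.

Answer: normal form = K(S(KK)(SI(SK)))  (in 11 steps)

Derivation:
  start: I(KI(II))(I(SI(SK)))(S(KK)(IIK)(S(KK)(SI(SK))))
  [1] KI(II)(I(SI(SK)))(S(KK)(IIK)(S(KK)(SI(SK))))
  [2] I(I(SI(SK)))(S(KK)(IIK)(S(KK)(SI(SK))))
  [3] I(SI(SK))(S(KK)(IIK)(S(KK)(SI(SK))))
  [4] SI(SK)(S(KK)(IIK)(S(KK)(SI(SK))))
  [5] I(S(KK)(IIK)(S(KK)(SI(SK))))(SK(S(KK)(IIK)(S(KK)(SI(SK)))))
  [6] S(KK)(IIK)(S(KK)(SI(SK)))(SK(S(KK)(IIK)(S(KK)(SI(SK)))))
  [7] KK(S(KK)(SI(SK)))(IIK(S(KK)(SI(SK))))(SK(S(KK)(IIK)(S(KK)(SI(SK)))))
  [8] K(IIK(S(KK)(SI(SK))))(SK(S(KK)(IIK)(S(KK)(SI(SK)))))
  [9] IIK(S(KK)(SI(SK)))
  [10] IK(S(KK)(SI(SK)))
  [11] K(S(KK)(SI(SK)))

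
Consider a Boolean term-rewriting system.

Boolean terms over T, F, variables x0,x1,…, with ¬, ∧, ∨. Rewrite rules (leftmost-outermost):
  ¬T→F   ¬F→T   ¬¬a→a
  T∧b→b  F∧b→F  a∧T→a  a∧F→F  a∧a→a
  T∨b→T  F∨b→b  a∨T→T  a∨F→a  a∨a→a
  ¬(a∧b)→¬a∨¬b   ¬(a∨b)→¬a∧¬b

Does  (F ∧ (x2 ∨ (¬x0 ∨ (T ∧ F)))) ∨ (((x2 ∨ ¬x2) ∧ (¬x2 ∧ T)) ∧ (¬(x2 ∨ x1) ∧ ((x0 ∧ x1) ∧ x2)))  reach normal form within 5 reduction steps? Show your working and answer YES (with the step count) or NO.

  start: (F ∧ (x2 ∨ (¬x0 ∨ (T ∧ F)))) ∨ (((x2 ∨ ¬x2) ∧ (¬x2 ∧ T)) ∧ (¬(x2 ∨ x1) ∧ ((x0 ∧ x1) ∧ x2)))
  →1  F ∨ (((x2 ∨ ¬x2) ∧ (¬x2 ∧ T)) ∧ (¬(x2 ∨ x1) ∧ ((x0 ∧ x1) ∧ x2)))
  →2  ((x2 ∨ ¬x2) ∧ (¬x2 ∧ T)) ∧ (¬(x2 ∨ x1) ∧ ((x0 ∧ x1) ∧ x2))
  →3  ((x2 ∨ ¬x2) ∧ ¬x2) ∧ (¬(x2 ∨ x1) ∧ ((x0 ∧ x1) ∧ x2))
  →4  ((x2 ∨ ¬x2) ∧ ¬x2) ∧ ((¬x2 ∧ ¬x1) ∧ ((x0 ∧ x1) ∧ x2))

Answer: YES — reaches normal form ((x2 ∨ ¬x2) ∧ ¬x2) ∧ ((¬x2 ∧ ¬x1) ∧ ((x0 ∧ x1) ∧ x2)) in 4 ≤ 5 steps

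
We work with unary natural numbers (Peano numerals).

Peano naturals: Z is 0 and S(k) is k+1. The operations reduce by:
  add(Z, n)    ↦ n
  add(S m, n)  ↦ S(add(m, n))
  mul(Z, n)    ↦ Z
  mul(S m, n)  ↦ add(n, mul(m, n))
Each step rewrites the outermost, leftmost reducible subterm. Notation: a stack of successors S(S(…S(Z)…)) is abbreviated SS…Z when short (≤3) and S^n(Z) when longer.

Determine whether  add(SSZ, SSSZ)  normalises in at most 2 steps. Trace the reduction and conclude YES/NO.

  start: add(SSZ, SSSZ)
  →1  S(add(SZ, SSSZ))
  →2  S(S(add(Z, SSSZ)))

Answer: NO — after 2 steps the term is S(S(add(Z, SSSZ))), not yet normal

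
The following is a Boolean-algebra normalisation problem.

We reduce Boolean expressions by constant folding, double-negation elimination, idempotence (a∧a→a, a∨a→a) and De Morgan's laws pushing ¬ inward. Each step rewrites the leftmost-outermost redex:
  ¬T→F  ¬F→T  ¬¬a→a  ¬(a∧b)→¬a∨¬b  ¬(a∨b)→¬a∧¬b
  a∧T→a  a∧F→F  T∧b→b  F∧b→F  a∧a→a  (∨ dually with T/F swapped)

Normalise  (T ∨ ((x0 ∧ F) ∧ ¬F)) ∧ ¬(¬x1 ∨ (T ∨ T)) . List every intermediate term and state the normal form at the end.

Answer: normal form = F  (in 8 steps)

Reduction:
  start: (T ∨ ((x0 ∧ F) ∧ ¬F)) ∧ ¬(¬x1 ∨ (T ∨ T))
  [1] T ∧ ¬(¬x1 ∨ (T ∨ T))
  [2] ¬(¬x1 ∨ (T ∨ T))
  [3] ¬¬x1 ∧ ¬(T ∨ T)
  [4] x1 ∧ ¬(T ∨ T)
  [5] x1 ∧ (¬T ∧ ¬T)
  [6] x1 ∧ ¬T
  [7] x1 ∧ F
  [8] F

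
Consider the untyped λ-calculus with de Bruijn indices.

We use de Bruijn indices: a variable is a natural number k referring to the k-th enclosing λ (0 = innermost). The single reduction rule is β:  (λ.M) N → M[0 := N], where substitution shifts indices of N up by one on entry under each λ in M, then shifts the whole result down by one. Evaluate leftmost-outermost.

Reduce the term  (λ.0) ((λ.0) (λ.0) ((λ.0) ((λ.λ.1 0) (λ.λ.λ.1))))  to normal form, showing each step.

Answer: normal form = λ.λ.λ.1  (in 6 steps)

Reduction:
  start: (λ.0) ((λ.0) (λ.0) ((λ.0) ((λ.λ.1 0) (λ.λ.λ.1))))
  [1] (λ.0) (λ.0) ((λ.0) ((λ.λ.1 0) (λ.λ.λ.1)))
  [2] (λ.0) ((λ.0) ((λ.λ.1 0) (λ.λ.λ.1)))
  [3] (λ.0) ((λ.λ.1 0) (λ.λ.λ.1))
  [4] (λ.λ.1 0) (λ.λ.λ.1)
  [5] λ.(λ.λ.λ.1) 0
  [6] λ.λ.λ.1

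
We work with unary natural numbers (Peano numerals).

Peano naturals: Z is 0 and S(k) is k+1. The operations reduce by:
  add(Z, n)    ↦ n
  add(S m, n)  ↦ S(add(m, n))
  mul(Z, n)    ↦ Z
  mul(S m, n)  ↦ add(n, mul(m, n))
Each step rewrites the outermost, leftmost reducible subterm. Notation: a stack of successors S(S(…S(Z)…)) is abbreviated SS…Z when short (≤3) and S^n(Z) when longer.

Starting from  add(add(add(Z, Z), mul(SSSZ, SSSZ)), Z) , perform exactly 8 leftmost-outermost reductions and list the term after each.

  start: add(add(add(Z, Z), mul(SSSZ, SSSZ)), Z)
  [1] add(add(Z, mul(SSSZ, SSSZ)), Z)
  [2] add(mul(SSSZ, SSSZ), Z)
  [3] add(add(SSSZ, mul(SSZ, SSSZ)), Z)
  [4] add(S(add(SSZ, mul(SSZ, SSSZ))), Z)
  [5] S(add(add(SSZ, mul(SSZ, SSSZ)), Z))
  [6] S(add(S(add(SZ, mul(SSZ, SSSZ))), Z))
  [7] S(S(add(add(SZ, mul(SSZ, SSSZ)), Z)))
  [8] S(S(add(S(add(Z, mul(SSZ, SSSZ))), Z)))

Answer: after 8 steps: S(S(add(S(add(Z, mul(SSZ, SSSZ))), Z)))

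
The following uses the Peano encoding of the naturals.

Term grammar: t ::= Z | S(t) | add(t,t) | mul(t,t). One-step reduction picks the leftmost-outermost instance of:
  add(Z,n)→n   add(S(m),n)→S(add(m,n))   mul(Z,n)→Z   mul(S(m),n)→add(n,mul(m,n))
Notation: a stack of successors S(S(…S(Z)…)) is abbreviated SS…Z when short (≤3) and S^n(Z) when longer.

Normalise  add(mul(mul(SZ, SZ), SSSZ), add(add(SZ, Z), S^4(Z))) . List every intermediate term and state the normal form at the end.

Answer: normal form = S^8(Z)  (in 18 steps)

Working:
  start: add(mul(mul(SZ, SZ), SSSZ), add(add(SZ, Z), S^4(Z)))
  [1] add(mul(add(SZ, mul(Z, SZ)), SSSZ), add(add(SZ, Z), S^4(Z)))
  [2] add(mul(S(add(Z, mul(Z, SZ))), SSSZ), add(add(SZ, Z), S^4(Z)))
  [3] add(add(SSSZ, mul(add(Z, mul(Z, SZ)), SSSZ)), add(add(SZ, Z), S^4(Z)))
  [4] add(S(add(SSZ, mul(add(Z, mul(Z, SZ)), SSSZ))), add(add(SZ, Z), S^4(Z)))
  [5] S(add(add(SSZ, mul(add(Z, mul(Z, SZ)), SSSZ)), add(add(SZ, Z), S^4(Z))))
  [6] S(add(S(add(SZ, mul(add(Z, mul(Z, SZ)), SSSZ))), add(add(SZ, Z), S^4(Z))))
  [7] S(S(add(add(SZ, mul(add(Z, mul(Z, SZ)), SSSZ)), add(add(SZ, Z), S^4(Z)))))
  [8] S(S(add(S(add(Z, mul(add(Z, mul(Z, SZ)), SSSZ))), add(add(SZ, Z), S^4(Z)))))
  [9] S(S(S(add(add(Z, mul(add(Z, mul(Z, SZ)), SSSZ)), add(add(SZ, Z), S^4(Z))))))
  [10] S(S(S(add(mul(add(Z, mul(Z, SZ)), SSSZ), add(add(SZ, Z), S^4(Z))))))
  [11] S(S(S(add(mul(mul(Z, SZ), SSSZ), add(add(SZ, Z), S^4(Z))))))
  [12] S(S(S(add(mul(Z, SSSZ), add(add(SZ, Z), S^4(Z))))))
  [13] S(S(S(add(Z, add(add(SZ, Z), S^4(Z))))))
  [14] S(S(S(add(add(SZ, Z), S^4(Z)))))
  [15] S(S(S(add(S(add(Z, Z)), S^4(Z)))))
  [16] S(S(S(S(add(add(Z, Z), S^4(Z))))))
  [17] S(S(S(S(add(Z, S^4(Z))))))
  [18] S^8(Z)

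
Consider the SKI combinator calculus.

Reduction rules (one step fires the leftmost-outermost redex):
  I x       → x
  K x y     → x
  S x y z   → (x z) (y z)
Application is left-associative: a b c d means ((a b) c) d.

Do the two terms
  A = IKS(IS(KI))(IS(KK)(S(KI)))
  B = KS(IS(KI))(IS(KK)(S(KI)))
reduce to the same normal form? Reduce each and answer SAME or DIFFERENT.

Term A:
  start: IKS(IS(KI))(IS(KK)(S(KI)))
  →1  KS(IS(KI))(IS(KK)(S(KI)))
  →2  S(IS(KK)(S(KI)))
  →3  S(S(KK)(S(KI)))

Term B:
  start: KS(IS(KI))(IS(KK)(S(KI)))
  →1  S(IS(KK)(S(KI)))
  →2  S(S(KK)(S(KI)))

Answer: SAME — A ⇓ S(S(KK)(S(KI))), B ⇓ S(S(KK)(S(KI)))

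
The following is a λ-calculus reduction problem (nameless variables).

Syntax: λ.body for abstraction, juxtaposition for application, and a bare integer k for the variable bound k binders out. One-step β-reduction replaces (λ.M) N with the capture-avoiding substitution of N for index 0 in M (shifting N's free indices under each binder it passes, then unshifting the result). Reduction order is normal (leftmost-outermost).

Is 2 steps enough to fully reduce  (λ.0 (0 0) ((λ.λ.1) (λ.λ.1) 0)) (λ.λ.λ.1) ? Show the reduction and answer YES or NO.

  start: (λ.0 (0 0) ((λ.λ.1) (λ.λ.1) 0)) (λ.λ.λ.1)
  →1  (λ.λ.λ.1) ((λ.λ.λ.1) (λ.λ.λ.1)) ((λ.λ.1) (λ.λ.1) (λ.λ.λ.1))
  →2  (λ.λ.1) ((λ.λ.1) (λ.λ.1) (λ.λ.λ.1))

Answer: NO — after 2 steps the term is (λ.λ.1) ((λ.λ.1) (λ.λ.1) (λ.λ.λ.1)), not yet normal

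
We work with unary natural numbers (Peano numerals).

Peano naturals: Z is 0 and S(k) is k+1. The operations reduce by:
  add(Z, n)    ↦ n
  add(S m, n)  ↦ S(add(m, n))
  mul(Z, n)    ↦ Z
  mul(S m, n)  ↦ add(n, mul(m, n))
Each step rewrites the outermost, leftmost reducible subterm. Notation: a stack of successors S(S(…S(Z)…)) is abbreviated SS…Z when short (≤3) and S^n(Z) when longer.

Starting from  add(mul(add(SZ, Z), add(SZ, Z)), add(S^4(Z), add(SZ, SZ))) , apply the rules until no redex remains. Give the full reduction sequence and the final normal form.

Answer: normal form = S^7(Z)  (in 17 steps)

Working:
  start: add(mul(add(SZ, Z), add(SZ, Z)), add(S^4(Z), add(SZ, SZ)))
  [1] add(mul(S(add(Z, Z)), add(SZ, Z)), add(S^4(Z), add(SZ, SZ)))
  [2] add(add(add(SZ, Z), mul(add(Z, Z), add(SZ, Z))), add(S^4(Z), add(SZ, SZ)))
  [3] add(add(S(add(Z, Z)), mul(add(Z, Z), add(SZ, Z))), add(S^4(Z), add(SZ, SZ)))
  [4] add(S(add(add(Z, Z), mul(add(Z, Z), add(SZ, Z)))), add(S^4(Z), add(SZ, SZ)))
  [5] S(add(add(add(Z, Z), mul(add(Z, Z), add(SZ, Z))), add(S^4(Z), add(SZ, SZ))))
  [6] S(add(add(Z, mul(add(Z, Z), add(SZ, Z))), add(S^4(Z), add(SZ, SZ))))
  [7] S(add(mul(add(Z, Z), add(SZ, Z)), add(S^4(Z), add(SZ, SZ))))
  [8] S(add(mul(Z, add(SZ, Z)), add(S^4(Z), add(SZ, SZ))))
  [9] S(add(Z, add(S^4(Z), add(SZ, SZ))))
  [10] S(add(S^4(Z), add(SZ, SZ)))
  [11] S(S(add(SSSZ, add(SZ, SZ))))
  [12] S(S(S(add(SSZ, add(SZ, SZ)))))
  [13] S(S(S(S(add(SZ, add(SZ, SZ))))))
  [14] S(S(S(S(S(add(Z, add(SZ, SZ)))))))
  [15] S(S(S(S(S(add(SZ, SZ))))))
  [16] S(S(S(S(S(S(add(Z, SZ)))))))
  [17] S^7(Z)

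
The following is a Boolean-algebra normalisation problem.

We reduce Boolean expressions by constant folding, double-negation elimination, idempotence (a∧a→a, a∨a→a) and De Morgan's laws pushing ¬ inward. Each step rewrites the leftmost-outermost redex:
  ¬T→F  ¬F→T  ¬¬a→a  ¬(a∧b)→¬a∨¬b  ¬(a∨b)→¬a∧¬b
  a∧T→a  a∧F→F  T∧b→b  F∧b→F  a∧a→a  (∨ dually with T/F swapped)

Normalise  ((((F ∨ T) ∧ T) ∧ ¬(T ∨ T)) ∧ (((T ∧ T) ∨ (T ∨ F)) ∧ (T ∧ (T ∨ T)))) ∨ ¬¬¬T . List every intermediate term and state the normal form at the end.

Answer: normal form = F  (in 10 steps)

Reduction:
  start: ((((F ∨ T) ∧ T) ∧ ¬(T ∨ T)) ∧ (((T ∧ T) ∨ (T ∨ F)) ∧ (T ∧ (T ∨ T)))) ∨ ¬¬¬T
  [1] (((F ∨ T) ∧ ¬(T ∨ T)) ∧ (((T ∧ T) ∨ (T ∨ F)) ∧ (T ∧ (T ∨ T)))) ∨ ¬¬¬T
  [2] ((T ∧ ¬(T ∨ T)) ∧ (((T ∧ T) ∨ (T ∨ F)) ∧ (T ∧ (T ∨ T)))) ∨ ¬¬¬T
  [3] (¬(T ∨ T) ∧ (((T ∧ T) ∨ (T ∨ F)) ∧ (T ∧ (T ∨ T)))) ∨ ¬¬¬T
  [4] ((¬T ∧ ¬T) ∧ (((T ∧ T) ∨ (T ∨ F)) ∧ (T ∧ (T ∨ T)))) ∨ ¬¬¬T
  [5] (¬T ∧ (((T ∧ T) ∨ (T ∨ F)) ∧ (T ∧ (T ∨ T)))) ∨ ¬¬¬T
  [6] (F ∧ (((T ∧ T) ∨ (T ∨ F)) ∧ (T ∧ (T ∨ T)))) ∨ ¬¬¬T
  [7] F ∨ ¬¬¬T
  [8] ¬¬¬T
  [9] ¬T
  [10] F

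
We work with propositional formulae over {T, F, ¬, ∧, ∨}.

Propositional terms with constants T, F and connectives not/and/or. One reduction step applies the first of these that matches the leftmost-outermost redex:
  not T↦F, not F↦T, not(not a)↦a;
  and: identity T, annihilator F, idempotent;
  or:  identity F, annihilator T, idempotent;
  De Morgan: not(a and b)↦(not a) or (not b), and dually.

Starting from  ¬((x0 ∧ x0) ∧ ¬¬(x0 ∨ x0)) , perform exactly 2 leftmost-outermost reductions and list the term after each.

Answer: after 2 steps: (¬x0 ∨ ¬x0) ∨ ¬¬¬(x0 ∨ x0)

Derivation:
  start: ¬((x0 ∧ x0) ∧ ¬¬(x0 ∨ x0))
  [1] ¬(x0 ∧ x0) ∨ ¬¬¬(x0 ∨ x0)
  [2] (¬x0 ∨ ¬x0) ∨ ¬¬¬(x0 ∨ x0)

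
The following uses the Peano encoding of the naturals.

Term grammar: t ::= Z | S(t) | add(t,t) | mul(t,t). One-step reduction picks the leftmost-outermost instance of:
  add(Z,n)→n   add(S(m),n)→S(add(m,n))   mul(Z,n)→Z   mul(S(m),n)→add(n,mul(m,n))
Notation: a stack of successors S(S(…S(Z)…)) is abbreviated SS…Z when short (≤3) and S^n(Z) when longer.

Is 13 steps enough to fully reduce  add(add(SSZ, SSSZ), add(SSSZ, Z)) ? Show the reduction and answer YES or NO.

Answer: YES — reaches normal form S^8(Z) in 13 ≤ 13 steps

Derivation:
  start: add(add(SSZ, SSSZ), add(SSSZ, Z))
  →1  add(S(add(SZ, SSSZ)), add(SSSZ, Z))
  →2  S(add(add(SZ, SSSZ), add(SSSZ, Z)))
  →3  S(add(S(add(Z, SSSZ)), add(SSSZ, Z)))
  →4  S(S(add(add(Z, SSSZ), add(SSSZ, Z))))
  →5  S(S(add(SSSZ, add(SSSZ, Z))))
  →6  S(S(S(add(SSZ, add(SSSZ, Z)))))
  →7  S(S(S(S(add(SZ, add(SSSZ, Z))))))
  →8  S(S(S(S(S(add(Z, add(SSSZ, Z)))))))
  →9  S(S(S(S(S(add(SSSZ, Z))))))
  →10  S(S(S(S(S(S(add(SSZ, Z)))))))
  →11  S(S(S(S(S(S(S(add(SZ, Z))))))))
  →12  S(S(S(S(S(S(S(S(add(Z, Z)))))))))
  →13  S^8(Z)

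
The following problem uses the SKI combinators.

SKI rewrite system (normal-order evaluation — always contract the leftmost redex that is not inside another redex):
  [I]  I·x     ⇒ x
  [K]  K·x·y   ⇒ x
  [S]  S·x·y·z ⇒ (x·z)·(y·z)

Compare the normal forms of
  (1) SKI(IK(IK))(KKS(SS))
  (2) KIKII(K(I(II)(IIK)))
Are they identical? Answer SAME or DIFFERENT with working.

Term A:
  start: SKI(IK(IK))(KKS(SS))
  step 1: K(IK(IK))(I(IK(IK)))(KKS(SS))
  step 2: IK(IK)(KKS(SS))
  step 3: K(IK)(KKS(SS))
  step 4: IK
  step 5: K

Term B:
  start: KIKII(K(I(II)(IIK)))
  step 1: III(K(I(II)(IIK)))
  step 2: II(K(I(II)(IIK)))
  step 3: I(K(I(II)(IIK)))
  step 4: K(I(II)(IIK))
  step 5: K(II(IIK))
  step 6: K(I(IIK))
  step 7: K(IIK)
  step 8: K(IK)
  step 9: KK

Answer: DIFFERENT — A ⇓ K, B ⇓ KK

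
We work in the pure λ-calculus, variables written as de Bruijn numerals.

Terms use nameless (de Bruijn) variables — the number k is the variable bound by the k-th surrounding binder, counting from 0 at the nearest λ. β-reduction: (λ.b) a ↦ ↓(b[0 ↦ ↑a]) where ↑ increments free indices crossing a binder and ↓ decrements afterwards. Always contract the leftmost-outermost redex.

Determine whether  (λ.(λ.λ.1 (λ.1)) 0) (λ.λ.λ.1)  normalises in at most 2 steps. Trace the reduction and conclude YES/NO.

  start: (λ.(λ.λ.1 (λ.1)) 0) (λ.λ.λ.1)
  →1  (λ.λ.1 (λ.1)) (λ.λ.λ.1)
  →2  λ.(λ.λ.λ.1) (λ.1)

Answer: NO — after 2 steps the term is λ.(λ.λ.λ.1) (λ.1), not yet normal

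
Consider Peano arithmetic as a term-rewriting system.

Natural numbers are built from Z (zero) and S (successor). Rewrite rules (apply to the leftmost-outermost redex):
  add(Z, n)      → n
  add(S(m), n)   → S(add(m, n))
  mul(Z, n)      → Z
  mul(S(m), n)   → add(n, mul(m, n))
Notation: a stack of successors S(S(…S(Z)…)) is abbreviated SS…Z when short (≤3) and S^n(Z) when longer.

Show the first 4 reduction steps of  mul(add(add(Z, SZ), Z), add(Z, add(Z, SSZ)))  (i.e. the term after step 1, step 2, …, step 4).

  start: mul(add(add(Z, SZ), Z), add(Z, add(Z, SSZ)))
  →1  mul(add(SZ, Z), add(Z, add(Z, SSZ)))
  →2  mul(S(add(Z, Z)), add(Z, add(Z, SSZ)))
  →3  add(add(Z, add(Z, SSZ)), mul(add(Z, Z), add(Z, add(Z, SSZ))))
  →4  add(add(Z, SSZ), mul(add(Z, Z), add(Z, add(Z, SSZ))))

Answer: after 4 steps: add(add(Z, SSZ), mul(add(Z, Z), add(Z, add(Z, SSZ))))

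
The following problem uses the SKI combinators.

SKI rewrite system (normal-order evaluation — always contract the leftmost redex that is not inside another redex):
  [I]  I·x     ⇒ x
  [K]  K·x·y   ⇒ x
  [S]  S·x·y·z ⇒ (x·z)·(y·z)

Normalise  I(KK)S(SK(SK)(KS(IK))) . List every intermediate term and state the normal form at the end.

  start: I(KK)S(SK(SK)(KS(IK)))
  [1] KKS(SK(SK)(KS(IK)))
  [2] K(SK(SK)(KS(IK)))
  [3] K(K(KS(IK))(SK(KS(IK))))
  [4] K(KS(IK))
  [5] KS

Answer: normal form = KS  (in 5 steps)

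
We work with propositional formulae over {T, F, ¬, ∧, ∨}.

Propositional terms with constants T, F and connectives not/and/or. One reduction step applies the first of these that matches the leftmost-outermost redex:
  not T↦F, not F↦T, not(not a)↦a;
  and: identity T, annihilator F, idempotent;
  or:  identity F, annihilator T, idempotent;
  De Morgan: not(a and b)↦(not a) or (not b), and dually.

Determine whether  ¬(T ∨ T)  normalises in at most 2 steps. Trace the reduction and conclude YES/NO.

  start: ¬(T ∨ T)
  [1] ¬T ∧ ¬T
  [2] ¬T

Answer: NO — after 2 steps the term is ¬T, not yet normal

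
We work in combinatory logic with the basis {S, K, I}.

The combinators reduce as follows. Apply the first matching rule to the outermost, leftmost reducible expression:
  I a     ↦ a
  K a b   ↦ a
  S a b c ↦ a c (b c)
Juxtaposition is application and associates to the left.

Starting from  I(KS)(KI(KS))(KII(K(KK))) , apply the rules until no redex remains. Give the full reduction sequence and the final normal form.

  start: I(KS)(KI(KS))(KII(K(KK)))
  [1] KS(KI(KS))(KII(K(KK)))
  [2] S(KII(K(KK)))
  [3] S(I(K(KK)))
  [4] S(K(KK))

Answer: normal form = S(K(KK))  (in 4 steps)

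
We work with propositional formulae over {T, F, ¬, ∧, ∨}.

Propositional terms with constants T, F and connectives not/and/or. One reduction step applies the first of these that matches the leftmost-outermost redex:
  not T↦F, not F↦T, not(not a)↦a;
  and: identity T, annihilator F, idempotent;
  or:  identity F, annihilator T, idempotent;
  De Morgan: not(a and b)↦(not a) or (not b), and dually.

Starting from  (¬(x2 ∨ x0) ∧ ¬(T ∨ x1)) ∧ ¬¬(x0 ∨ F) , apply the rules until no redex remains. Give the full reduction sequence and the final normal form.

  start: (¬(x2 ∨ x0) ∧ ¬(T ∨ x1)) ∧ ¬¬(x0 ∨ F)
  step 1: ((¬x2 ∧ ¬x0) ∧ ¬(T ∨ x1)) ∧ ¬¬(x0 ∨ F)
  step 2: ((¬x2 ∧ ¬x0) ∧ (¬T ∧ ¬x1)) ∧ ¬¬(x0 ∨ F)
  step 3: ((¬x2 ∧ ¬x0) ∧ (F ∧ ¬x1)) ∧ ¬¬(x0 ∨ F)
  step 4: ((¬x2 ∧ ¬x0) ∧ F) ∧ ¬¬(x0 ∨ F)
  step 5: F ∧ ¬¬(x0 ∨ F)
  step 6: F

Answer: normal form = F  (in 6 steps)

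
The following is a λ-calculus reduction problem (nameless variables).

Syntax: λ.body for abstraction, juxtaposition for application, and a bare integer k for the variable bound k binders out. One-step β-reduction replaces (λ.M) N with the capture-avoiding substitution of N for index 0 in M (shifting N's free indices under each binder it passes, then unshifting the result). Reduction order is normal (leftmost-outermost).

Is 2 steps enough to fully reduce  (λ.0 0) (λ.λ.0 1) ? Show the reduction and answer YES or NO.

  start: (λ.0 0) (λ.λ.0 1)
  →1  (λ.λ.0 1) (λ.λ.0 1)
  →2  λ.0 (λ.λ.0 1)

Answer: YES — reaches normal form λ.0 (λ.λ.0 1) in 2 ≤ 2 steps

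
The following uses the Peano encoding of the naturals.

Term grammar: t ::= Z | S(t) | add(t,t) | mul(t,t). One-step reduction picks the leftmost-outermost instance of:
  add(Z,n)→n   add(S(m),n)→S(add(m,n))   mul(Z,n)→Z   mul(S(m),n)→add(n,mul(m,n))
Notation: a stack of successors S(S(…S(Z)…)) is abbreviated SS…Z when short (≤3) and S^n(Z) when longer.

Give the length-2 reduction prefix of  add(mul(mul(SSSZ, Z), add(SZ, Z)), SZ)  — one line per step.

  start: add(mul(mul(SSSZ, Z), add(SZ, Z)), SZ)
  [1] add(mul(add(Z, mul(SSZ, Z)), add(SZ, Z)), SZ)
  [2] add(mul(mul(SSZ, Z), add(SZ, Z)), SZ)

Answer: after 2 steps: add(mul(mul(SSZ, Z), add(SZ, Z)), SZ)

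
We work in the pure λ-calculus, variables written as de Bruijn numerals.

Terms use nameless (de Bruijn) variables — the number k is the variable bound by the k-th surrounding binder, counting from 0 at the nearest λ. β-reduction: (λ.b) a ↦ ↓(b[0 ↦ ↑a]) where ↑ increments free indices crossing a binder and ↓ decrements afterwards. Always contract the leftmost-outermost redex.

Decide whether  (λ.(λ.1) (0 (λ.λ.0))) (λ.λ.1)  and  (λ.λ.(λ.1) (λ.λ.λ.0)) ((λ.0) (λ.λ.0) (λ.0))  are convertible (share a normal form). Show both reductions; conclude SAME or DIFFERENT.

Term A:
  start: (λ.(λ.1) (0 (λ.λ.0))) (λ.λ.1)
  →1  (λ.λ.λ.1) ((λ.λ.1) (λ.λ.0))
  →2  λ.λ.1

Term B:
  start: (λ.λ.(λ.1) (λ.λ.λ.0)) ((λ.0) (λ.λ.0) (λ.0))
  →1  λ.(λ.1) (λ.λ.λ.0)
  →2  λ.0

Answer: DIFFERENT — A ⇓ λ.λ.1, B ⇓ λ.0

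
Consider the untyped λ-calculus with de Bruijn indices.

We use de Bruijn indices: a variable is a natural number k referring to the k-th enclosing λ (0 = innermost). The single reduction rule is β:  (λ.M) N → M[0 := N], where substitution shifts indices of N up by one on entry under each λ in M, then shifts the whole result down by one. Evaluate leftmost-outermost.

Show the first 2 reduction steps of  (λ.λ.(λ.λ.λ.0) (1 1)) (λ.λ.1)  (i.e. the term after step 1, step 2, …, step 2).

Answer: after 2 steps: λ.λ.λ.0

Working:
  start: (λ.λ.(λ.λ.λ.0) (1 1)) (λ.λ.1)
  [1] λ.(λ.λ.λ.0) ((λ.λ.1) (λ.λ.1))
  [2] λ.λ.λ.0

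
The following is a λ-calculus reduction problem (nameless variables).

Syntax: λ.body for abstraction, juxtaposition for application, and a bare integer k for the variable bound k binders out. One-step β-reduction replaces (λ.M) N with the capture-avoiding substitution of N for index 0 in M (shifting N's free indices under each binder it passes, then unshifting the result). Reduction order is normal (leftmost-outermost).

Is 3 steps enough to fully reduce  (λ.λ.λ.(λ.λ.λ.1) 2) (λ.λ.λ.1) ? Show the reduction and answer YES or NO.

Answer: YES — reaches normal form λ.λ.λ.λ.1 in 2 ≤ 3 steps

Working:
  start: (λ.λ.λ.(λ.λ.λ.1) 2) (λ.λ.λ.1)
  [1] λ.λ.(λ.λ.λ.1) (λ.λ.λ.1)
  [2] λ.λ.λ.λ.1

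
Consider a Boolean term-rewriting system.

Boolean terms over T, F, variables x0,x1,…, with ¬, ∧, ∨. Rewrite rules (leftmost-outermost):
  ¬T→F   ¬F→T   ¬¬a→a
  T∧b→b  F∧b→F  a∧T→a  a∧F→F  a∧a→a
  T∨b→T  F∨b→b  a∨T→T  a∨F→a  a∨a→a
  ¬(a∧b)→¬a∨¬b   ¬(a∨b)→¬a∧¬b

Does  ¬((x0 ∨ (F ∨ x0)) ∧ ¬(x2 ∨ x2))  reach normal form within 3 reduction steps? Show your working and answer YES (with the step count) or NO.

Answer: NO — after 3 steps the term is (¬x0 ∧ (¬F ∧ ¬x0)) ∨ ¬¬(x2 ∨ x2), not yet normal

Derivation:
  start: ¬((x0 ∨ (F ∨ x0)) ∧ ¬(x2 ∨ x2))
  [1] ¬(x0 ∨ (F ∨ x0)) ∨ ¬¬(x2 ∨ x2)
  [2] (¬x0 ∧ ¬(F ∨ x0)) ∨ ¬¬(x2 ∨ x2)
  [3] (¬x0 ∧ (¬F ∧ ¬x0)) ∨ ¬¬(x2 ∨ x2)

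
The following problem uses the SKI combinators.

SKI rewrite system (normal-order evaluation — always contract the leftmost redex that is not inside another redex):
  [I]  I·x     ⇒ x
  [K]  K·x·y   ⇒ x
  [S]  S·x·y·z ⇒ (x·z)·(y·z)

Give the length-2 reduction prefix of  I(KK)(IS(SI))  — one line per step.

  start: I(KK)(IS(SI))
  [1] KK(IS(SI))
  [2] K

Answer: after 2 steps: K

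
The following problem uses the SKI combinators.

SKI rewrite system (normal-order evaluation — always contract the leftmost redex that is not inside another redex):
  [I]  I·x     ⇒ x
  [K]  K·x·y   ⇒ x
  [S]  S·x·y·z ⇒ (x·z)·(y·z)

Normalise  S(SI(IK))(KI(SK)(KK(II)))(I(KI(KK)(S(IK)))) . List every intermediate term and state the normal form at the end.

Answer: normal form = K(SK)  (in 16 steps)

Derivation:
  start: S(SI(IK))(KI(SK)(KK(II)))(I(KI(KK)(S(IK))))
  →1  SI(IK)(I(KI(KK)(S(IK))))(KI(SK)(KK(II))(I(KI(KK)(S(IK)))))
  →2  I(I(KI(KK)(S(IK))))(IK(I(KI(KK)(S(IK)))))(KI(SK)(KK(II))(I(KI(KK)(S(IK)))))
  →3  I(KI(KK)(S(IK)))(IK(I(KI(KK)(S(IK)))))(KI(SK)(KK(II))(I(KI(KK)(S(IK)))))
  →4  KI(KK)(S(IK))(IK(I(KI(KK)(S(IK)))))(KI(SK)(KK(II))(I(KI(KK)(S(IK)))))
  →5  I(S(IK))(IK(I(KI(KK)(S(IK)))))(KI(SK)(KK(II))(I(KI(KK)(S(IK)))))
  →6  S(IK)(IK(I(KI(KK)(S(IK)))))(KI(SK)(KK(II))(I(KI(KK)(S(IK)))))
  →7  IK(KI(SK)(KK(II))(I(KI(KK)(S(IK)))))(IK(I(KI(KK)(S(IK))))(KI(SK)(KK(II))(I(KI(KK)(S(IK))))))
  →8  K(KI(SK)(KK(II))(I(KI(KK)(S(IK)))))(IK(I(KI(KK)(S(IK))))(KI(SK)(KK(II))(I(KI(KK)(S(IK))))))
  →9  KI(SK)(KK(II))(I(KI(KK)(S(IK))))
  →10  I(KK(II))(I(KI(KK)(S(IK))))
  →11  KK(II)(I(KI(KK)(S(IK))))
  →12  K(I(KI(KK)(S(IK))))
  →13  K(KI(KK)(S(IK)))
  →14  K(I(S(IK)))
  →15  K(S(IK))
  →16  K(SK)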